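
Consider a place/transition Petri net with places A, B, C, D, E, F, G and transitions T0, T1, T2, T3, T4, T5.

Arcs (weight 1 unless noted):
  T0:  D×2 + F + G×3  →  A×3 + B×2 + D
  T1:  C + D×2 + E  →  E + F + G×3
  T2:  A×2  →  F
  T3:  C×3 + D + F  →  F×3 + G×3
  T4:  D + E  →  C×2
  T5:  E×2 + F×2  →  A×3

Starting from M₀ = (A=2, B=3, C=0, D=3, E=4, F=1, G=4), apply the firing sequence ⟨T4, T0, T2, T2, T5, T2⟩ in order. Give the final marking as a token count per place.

step 1: fire T4:  (A=2, B=3, C=0, D=3, E=4, F=1, G=4) → (A=2, B=3, C=2, D=2, E=3, F=1, G=4)
step 2: fire T0:  (A=2, B=3, C=2, D=2, E=3, F=1, G=4) → (A=5, B=5, C=2, D=1, E=3, F=0, G=1)
step 3: fire T2:  (A=5, B=5, C=2, D=1, E=3, F=0, G=1) → (A=3, B=5, C=2, D=1, E=3, F=1, G=1)
step 4: fire T2:  (A=3, B=5, C=2, D=1, E=3, F=1, G=1) → (A=1, B=5, C=2, D=1, E=3, F=2, G=1)
step 5: fire T5:  (A=1, B=5, C=2, D=1, E=3, F=2, G=1) → (A=4, B=5, C=2, D=1, E=1, F=0, G=1)
step 6: fire T2:  (A=4, B=5, C=2, D=1, E=1, F=0, G=1) → (A=2, B=5, C=2, D=1, E=1, F=1, G=1)

(A=2, B=5, C=2, D=1, E=1, F=1, G=1)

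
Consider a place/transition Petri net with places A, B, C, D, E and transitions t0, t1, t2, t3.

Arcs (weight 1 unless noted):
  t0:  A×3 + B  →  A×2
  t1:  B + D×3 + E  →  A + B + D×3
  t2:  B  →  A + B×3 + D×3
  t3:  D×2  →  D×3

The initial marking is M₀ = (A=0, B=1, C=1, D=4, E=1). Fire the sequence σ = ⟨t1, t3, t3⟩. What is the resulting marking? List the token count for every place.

step 1: fire t1:  (A=0, B=1, C=1, D=4, E=1) → (A=1, B=1, C=1, D=4, E=0)
step 2: fire t3:  (A=1, B=1, C=1, D=4, E=0) → (A=1, B=1, C=1, D=5, E=0)
step 3: fire t3:  (A=1, B=1, C=1, D=5, E=0) → (A=1, B=1, C=1, D=6, E=0)

(A=1, B=1, C=1, D=6, E=0)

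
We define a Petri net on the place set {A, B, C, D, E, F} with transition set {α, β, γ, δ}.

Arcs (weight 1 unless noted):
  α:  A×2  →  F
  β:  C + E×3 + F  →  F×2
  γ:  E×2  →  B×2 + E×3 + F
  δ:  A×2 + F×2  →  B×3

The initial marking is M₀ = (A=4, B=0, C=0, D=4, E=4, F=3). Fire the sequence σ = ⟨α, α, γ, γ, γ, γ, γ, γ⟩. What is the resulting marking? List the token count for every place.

(A=0, B=12, C=0, D=4, E=10, F=11)

step 1: fire α:  (A=4, B=0, C=0, D=4, E=4, F=3) → (A=2, B=0, C=0, D=4, E=4, F=4)
step 2: fire α:  (A=2, B=0, C=0, D=4, E=4, F=4) → (A=0, B=0, C=0, D=4, E=4, F=5)
step 3: fire γ:  (A=0, B=0, C=0, D=4, E=4, F=5) → (A=0, B=2, C=0, D=4, E=5, F=6)
step 4: fire γ:  (A=0, B=2, C=0, D=4, E=5, F=6) → (A=0, B=4, C=0, D=4, E=6, F=7)
step 5: fire γ:  (A=0, B=4, C=0, D=4, E=6, F=7) → (A=0, B=6, C=0, D=4, E=7, F=8)
step 6: fire γ:  (A=0, B=6, C=0, D=4, E=7, F=8) → (A=0, B=8, C=0, D=4, E=8, F=9)
step 7: fire γ:  (A=0, B=8, C=0, D=4, E=8, F=9) → (A=0, B=10, C=0, D=4, E=9, F=10)
step 8: fire γ:  (A=0, B=10, C=0, D=4, E=9, F=10) → (A=0, B=12, C=0, D=4, E=10, F=11)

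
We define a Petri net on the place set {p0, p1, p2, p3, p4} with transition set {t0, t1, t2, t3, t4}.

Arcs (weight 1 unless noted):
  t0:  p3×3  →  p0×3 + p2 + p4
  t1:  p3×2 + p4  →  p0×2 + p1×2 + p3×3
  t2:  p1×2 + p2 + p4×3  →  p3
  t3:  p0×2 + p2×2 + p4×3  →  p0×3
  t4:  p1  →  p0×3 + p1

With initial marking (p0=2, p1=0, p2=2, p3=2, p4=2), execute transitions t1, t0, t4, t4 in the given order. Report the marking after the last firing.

step 1: fire t1:  (p0=2, p1=0, p2=2, p3=2, p4=2) → (p0=4, p1=2, p2=2, p3=3, p4=1)
step 2: fire t0:  (p0=4, p1=2, p2=2, p3=3, p4=1) → (p0=7, p1=2, p2=3, p3=0, p4=2)
step 3: fire t4:  (p0=7, p1=2, p2=3, p3=0, p4=2) → (p0=10, p1=2, p2=3, p3=0, p4=2)
step 4: fire t4:  (p0=10, p1=2, p2=3, p3=0, p4=2) → (p0=13, p1=2, p2=3, p3=0, p4=2)

(p0=13, p1=2, p2=3, p3=0, p4=2)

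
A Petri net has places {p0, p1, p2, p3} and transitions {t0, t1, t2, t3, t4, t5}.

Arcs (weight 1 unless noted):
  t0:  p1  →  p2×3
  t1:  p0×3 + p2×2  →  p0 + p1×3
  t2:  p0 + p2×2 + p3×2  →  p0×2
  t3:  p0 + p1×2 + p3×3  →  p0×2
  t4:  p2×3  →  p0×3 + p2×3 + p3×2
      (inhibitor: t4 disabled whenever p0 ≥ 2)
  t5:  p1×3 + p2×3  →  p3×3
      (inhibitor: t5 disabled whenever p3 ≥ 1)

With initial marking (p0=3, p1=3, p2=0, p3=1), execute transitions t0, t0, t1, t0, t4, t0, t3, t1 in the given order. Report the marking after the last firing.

(p0=3, p1=3, p2=8, p3=0)

step 1: fire t0:  (p0=3, p1=3, p2=0, p3=1) → (p0=3, p1=2, p2=3, p3=1)
step 2: fire t0:  (p0=3, p1=2, p2=3, p3=1) → (p0=3, p1=1, p2=6, p3=1)
step 3: fire t1:  (p0=3, p1=1, p2=6, p3=1) → (p0=1, p1=4, p2=4, p3=1)
step 4: fire t0:  (p0=1, p1=4, p2=4, p3=1) → (p0=1, p1=3, p2=7, p3=1)
step 5: fire t4:  (p0=1, p1=3, p2=7, p3=1) → (p0=4, p1=3, p2=7, p3=3)
step 6: fire t0:  (p0=4, p1=3, p2=7, p3=3) → (p0=4, p1=2, p2=10, p3=3)
step 7: fire t3:  (p0=4, p1=2, p2=10, p3=3) → (p0=5, p1=0, p2=10, p3=0)
step 8: fire t1:  (p0=5, p1=0, p2=10, p3=0) → (p0=3, p1=3, p2=8, p3=0)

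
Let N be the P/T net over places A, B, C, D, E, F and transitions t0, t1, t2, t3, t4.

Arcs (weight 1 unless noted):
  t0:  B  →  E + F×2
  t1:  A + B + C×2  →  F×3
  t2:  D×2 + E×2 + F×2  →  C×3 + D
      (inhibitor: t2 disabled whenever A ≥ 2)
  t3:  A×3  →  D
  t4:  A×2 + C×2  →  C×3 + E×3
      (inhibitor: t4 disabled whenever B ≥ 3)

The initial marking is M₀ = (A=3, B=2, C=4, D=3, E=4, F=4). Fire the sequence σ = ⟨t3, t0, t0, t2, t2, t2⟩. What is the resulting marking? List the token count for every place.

(A=0, B=0, C=13, D=1, E=0, F=2)

step 1: fire t3:  (A=3, B=2, C=4, D=3, E=4, F=4) → (A=0, B=2, C=4, D=4, E=4, F=4)
step 2: fire t0:  (A=0, B=2, C=4, D=4, E=4, F=4) → (A=0, B=1, C=4, D=4, E=5, F=6)
step 3: fire t0:  (A=0, B=1, C=4, D=4, E=5, F=6) → (A=0, B=0, C=4, D=4, E=6, F=8)
step 4: fire t2:  (A=0, B=0, C=4, D=4, E=6, F=8) → (A=0, B=0, C=7, D=3, E=4, F=6)
step 5: fire t2:  (A=0, B=0, C=7, D=3, E=4, F=6) → (A=0, B=0, C=10, D=2, E=2, F=4)
step 6: fire t2:  (A=0, B=0, C=10, D=2, E=2, F=4) → (A=0, B=0, C=13, D=1, E=0, F=2)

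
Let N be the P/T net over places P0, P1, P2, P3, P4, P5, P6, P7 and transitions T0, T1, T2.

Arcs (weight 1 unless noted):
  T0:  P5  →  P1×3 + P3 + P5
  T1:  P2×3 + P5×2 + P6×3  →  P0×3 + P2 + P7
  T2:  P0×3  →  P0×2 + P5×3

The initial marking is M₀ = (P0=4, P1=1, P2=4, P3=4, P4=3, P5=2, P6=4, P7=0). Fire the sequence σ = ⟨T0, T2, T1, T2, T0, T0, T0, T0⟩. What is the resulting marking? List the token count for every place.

step 1: fire T0:  (P0=4, P1=1, P2=4, P3=4, P4=3, P5=2, P6=4, P7=0) → (P0=4, P1=4, P2=4, P3=5, P4=3, P5=2, P6=4, P7=0)
step 2: fire T2:  (P0=4, P1=4, P2=4, P3=5, P4=3, P5=2, P6=4, P7=0) → (P0=3, P1=4, P2=4, P3=5, P4=3, P5=5, P6=4, P7=0)
step 3: fire T1:  (P0=3, P1=4, P2=4, P3=5, P4=3, P5=5, P6=4, P7=0) → (P0=6, P1=4, P2=2, P3=5, P4=3, P5=3, P6=1, P7=1)
step 4: fire T2:  (P0=6, P1=4, P2=2, P3=5, P4=3, P5=3, P6=1, P7=1) → (P0=5, P1=4, P2=2, P3=5, P4=3, P5=6, P6=1, P7=1)
step 5: fire T0:  (P0=5, P1=4, P2=2, P3=5, P4=3, P5=6, P6=1, P7=1) → (P0=5, P1=7, P2=2, P3=6, P4=3, P5=6, P6=1, P7=1)
step 6: fire T0:  (P0=5, P1=7, P2=2, P3=6, P4=3, P5=6, P6=1, P7=1) → (P0=5, P1=10, P2=2, P3=7, P4=3, P5=6, P6=1, P7=1)
step 7: fire T0:  (P0=5, P1=10, P2=2, P3=7, P4=3, P5=6, P6=1, P7=1) → (P0=5, P1=13, P2=2, P3=8, P4=3, P5=6, P6=1, P7=1)
step 8: fire T0:  (P0=5, P1=13, P2=2, P3=8, P4=3, P5=6, P6=1, P7=1) → (P0=5, P1=16, P2=2, P3=9, P4=3, P5=6, P6=1, P7=1)

(P0=5, P1=16, P2=2, P3=9, P4=3, P5=6, P6=1, P7=1)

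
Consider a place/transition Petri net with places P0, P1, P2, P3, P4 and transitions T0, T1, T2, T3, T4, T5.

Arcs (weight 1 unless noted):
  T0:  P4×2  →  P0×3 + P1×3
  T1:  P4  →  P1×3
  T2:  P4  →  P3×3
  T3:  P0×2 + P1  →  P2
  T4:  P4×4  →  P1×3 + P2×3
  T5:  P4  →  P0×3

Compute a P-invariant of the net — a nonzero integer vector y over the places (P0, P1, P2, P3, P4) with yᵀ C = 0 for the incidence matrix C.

y = (P0:1, P1:1, P2:3, P3:1, P4:3)

Incidence matrix C (rows=places, cols=transitions):
       T0   T1   T2   T3   T4   T5
   P0   3    0    0   -2    0    3
   P1   3    3    0   -1    3    0
   P2   0    0    0    1    3    0
   P3   0    0    3    0    0    0
   P4  -2   -1   -1    0   -4   -1

Candidate y = [1, 1, 3, 1, 3]; check y·C column-wise:
  col T0: 1·3 + 1·3 + 3·0 + 1·0 + 3·-2 = 0
  col T1: 1·0 + 1·3 + 3·0 + 1·0 + 3·-1 = 0
  col T2: 1·0 + 1·0 + 3·0 + 1·3 + 3·-1 = 0
  col T3: 1·-2 + 1·-1 + 3·1 + 1·0 + 3·0 = 0
  col T4: 1·0 + 1·3 + 3·3 + 1·0 + 3·-4 = 0
  col T5: 1·3 + 1·0 + 3·0 + 1·0 + 3·-1 = 0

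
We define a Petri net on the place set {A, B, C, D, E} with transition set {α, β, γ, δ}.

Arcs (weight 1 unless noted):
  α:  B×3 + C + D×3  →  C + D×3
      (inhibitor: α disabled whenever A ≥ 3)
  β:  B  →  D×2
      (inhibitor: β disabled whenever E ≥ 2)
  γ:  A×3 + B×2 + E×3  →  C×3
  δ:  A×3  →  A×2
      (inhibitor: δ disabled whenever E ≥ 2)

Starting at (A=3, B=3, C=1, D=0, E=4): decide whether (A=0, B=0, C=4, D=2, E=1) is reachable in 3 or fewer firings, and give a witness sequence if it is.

step 1: fire γ:  (A=3, B=3, C=1, D=0, E=4) → (A=0, B=1, C=4, D=0, E=1)
step 2: fire β:  (A=0, B=1, C=4, D=0, E=1) → (A=0, B=0, C=4, D=2, E=1)

YES — reachable via ⟨γ, β⟩ (2 firings)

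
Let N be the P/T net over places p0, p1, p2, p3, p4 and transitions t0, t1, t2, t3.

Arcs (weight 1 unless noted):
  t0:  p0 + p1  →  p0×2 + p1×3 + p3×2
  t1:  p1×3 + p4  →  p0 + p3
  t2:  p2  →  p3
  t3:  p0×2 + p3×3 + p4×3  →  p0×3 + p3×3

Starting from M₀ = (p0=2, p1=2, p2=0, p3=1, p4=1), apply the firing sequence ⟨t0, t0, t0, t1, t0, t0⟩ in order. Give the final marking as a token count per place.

(p0=8, p1=9, p2=0, p3=12, p4=0)

step 1: fire t0:  (p0=2, p1=2, p2=0, p3=1, p4=1) → (p0=3, p1=4, p2=0, p3=3, p4=1)
step 2: fire t0:  (p0=3, p1=4, p2=0, p3=3, p4=1) → (p0=4, p1=6, p2=0, p3=5, p4=1)
step 3: fire t0:  (p0=4, p1=6, p2=0, p3=5, p4=1) → (p0=5, p1=8, p2=0, p3=7, p4=1)
step 4: fire t1:  (p0=5, p1=8, p2=0, p3=7, p4=1) → (p0=6, p1=5, p2=0, p3=8, p4=0)
step 5: fire t0:  (p0=6, p1=5, p2=0, p3=8, p4=0) → (p0=7, p1=7, p2=0, p3=10, p4=0)
step 6: fire t0:  (p0=7, p1=7, p2=0, p3=10, p4=0) → (p0=8, p1=9, p2=0, p3=12, p4=0)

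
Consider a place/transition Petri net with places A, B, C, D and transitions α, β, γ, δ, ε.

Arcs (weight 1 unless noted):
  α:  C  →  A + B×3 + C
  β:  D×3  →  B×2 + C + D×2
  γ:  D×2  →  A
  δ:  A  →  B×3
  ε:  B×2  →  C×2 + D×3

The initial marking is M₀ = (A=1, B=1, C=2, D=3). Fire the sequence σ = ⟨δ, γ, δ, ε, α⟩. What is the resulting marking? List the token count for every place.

(A=1, B=8, C=4, D=4)

step 1: fire δ:  (A=1, B=1, C=2, D=3) → (A=0, B=4, C=2, D=3)
step 2: fire γ:  (A=0, B=4, C=2, D=3) → (A=1, B=4, C=2, D=1)
step 3: fire δ:  (A=1, B=4, C=2, D=1) → (A=0, B=7, C=2, D=1)
step 4: fire ε:  (A=0, B=7, C=2, D=1) → (A=0, B=5, C=4, D=4)
step 5: fire α:  (A=0, B=5, C=4, D=4) → (A=1, B=8, C=4, D=4)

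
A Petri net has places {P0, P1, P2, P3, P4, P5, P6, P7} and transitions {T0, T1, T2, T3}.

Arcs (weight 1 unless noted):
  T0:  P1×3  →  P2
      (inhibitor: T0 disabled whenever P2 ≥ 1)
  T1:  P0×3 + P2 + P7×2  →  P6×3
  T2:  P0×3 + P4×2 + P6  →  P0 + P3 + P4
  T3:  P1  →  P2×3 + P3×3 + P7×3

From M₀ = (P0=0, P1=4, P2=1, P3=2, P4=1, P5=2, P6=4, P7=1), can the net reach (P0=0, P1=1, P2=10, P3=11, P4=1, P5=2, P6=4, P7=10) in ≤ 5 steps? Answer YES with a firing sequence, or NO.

YES — reachable via ⟨T3, T3, T3⟩ (3 firings)

step 1: fire T3:  (P0=0, P1=4, P2=1, P3=2, P4=1, P5=2, P6=4, P7=1) → (P0=0, P1=3, P2=4, P3=5, P4=1, P5=2, P6=4, P7=4)
step 2: fire T3:  (P0=0, P1=3, P2=4, P3=5, P4=1, P5=2, P6=4, P7=4) → (P0=0, P1=2, P2=7, P3=8, P4=1, P5=2, P6=4, P7=7)
step 3: fire T3:  (P0=0, P1=2, P2=7, P3=8, P4=1, P5=2, P6=4, P7=7) → (P0=0, P1=1, P2=10, P3=11, P4=1, P5=2, P6=4, P7=10)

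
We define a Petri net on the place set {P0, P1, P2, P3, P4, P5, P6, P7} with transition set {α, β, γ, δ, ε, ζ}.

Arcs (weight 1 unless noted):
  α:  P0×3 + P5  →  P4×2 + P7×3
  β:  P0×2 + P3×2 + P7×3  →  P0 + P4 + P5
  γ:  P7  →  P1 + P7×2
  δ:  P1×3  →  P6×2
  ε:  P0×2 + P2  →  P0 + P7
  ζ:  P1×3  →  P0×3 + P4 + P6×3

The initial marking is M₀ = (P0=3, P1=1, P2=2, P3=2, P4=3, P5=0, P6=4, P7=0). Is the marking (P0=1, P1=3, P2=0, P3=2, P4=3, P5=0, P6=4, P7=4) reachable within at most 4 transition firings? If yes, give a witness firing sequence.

YES — reachable via ⟨ε, γ, γ, ε⟩ (4 firings)

step 1: fire ε:  (P0=3, P1=1, P2=2, P3=2, P4=3, P5=0, P6=4, P7=0) → (P0=2, P1=1, P2=1, P3=2, P4=3, P5=0, P6=4, P7=1)
step 2: fire γ:  (P0=2, P1=1, P2=1, P3=2, P4=3, P5=0, P6=4, P7=1) → (P0=2, P1=2, P2=1, P3=2, P4=3, P5=0, P6=4, P7=2)
step 3: fire γ:  (P0=2, P1=2, P2=1, P3=2, P4=3, P5=0, P6=4, P7=2) → (P0=2, P1=3, P2=1, P3=2, P4=3, P5=0, P6=4, P7=3)
step 4: fire ε:  (P0=2, P1=3, P2=1, P3=2, P4=3, P5=0, P6=4, P7=3) → (P0=1, P1=3, P2=0, P3=2, P4=3, P5=0, P6=4, P7=4)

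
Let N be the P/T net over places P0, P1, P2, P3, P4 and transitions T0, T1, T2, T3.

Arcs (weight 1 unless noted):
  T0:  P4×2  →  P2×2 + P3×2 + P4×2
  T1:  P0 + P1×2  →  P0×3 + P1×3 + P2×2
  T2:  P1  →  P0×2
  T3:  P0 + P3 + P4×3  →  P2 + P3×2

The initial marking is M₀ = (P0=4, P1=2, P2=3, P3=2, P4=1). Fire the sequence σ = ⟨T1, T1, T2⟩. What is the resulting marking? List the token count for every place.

(P0=10, P1=3, P2=7, P3=2, P4=1)

step 1: fire T1:  (P0=4, P1=2, P2=3, P3=2, P4=1) → (P0=6, P1=3, P2=5, P3=2, P4=1)
step 2: fire T1:  (P0=6, P1=3, P2=5, P3=2, P4=1) → (P0=8, P1=4, P2=7, P3=2, P4=1)
step 3: fire T2:  (P0=8, P1=4, P2=7, P3=2, P4=1) → (P0=10, P1=3, P2=7, P3=2, P4=1)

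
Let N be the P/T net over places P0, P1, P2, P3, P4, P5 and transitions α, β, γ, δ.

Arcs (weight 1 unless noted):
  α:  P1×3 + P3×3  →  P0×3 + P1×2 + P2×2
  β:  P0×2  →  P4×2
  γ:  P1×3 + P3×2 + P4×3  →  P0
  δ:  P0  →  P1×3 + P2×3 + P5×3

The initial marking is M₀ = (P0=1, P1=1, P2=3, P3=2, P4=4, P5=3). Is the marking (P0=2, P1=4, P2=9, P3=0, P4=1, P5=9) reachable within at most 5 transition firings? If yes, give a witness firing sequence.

depth 0: 1 marking
depth 1: 2 markings reached so far
depth 2: 3 markings reached so far
depth 3: 4 markings reached so far
depth 4: 4 markings reached so far
(frontier empty at depth 4; search complete)
target is not among the 4 markings reachable within 5 steps

NO — not reachable within 5 firings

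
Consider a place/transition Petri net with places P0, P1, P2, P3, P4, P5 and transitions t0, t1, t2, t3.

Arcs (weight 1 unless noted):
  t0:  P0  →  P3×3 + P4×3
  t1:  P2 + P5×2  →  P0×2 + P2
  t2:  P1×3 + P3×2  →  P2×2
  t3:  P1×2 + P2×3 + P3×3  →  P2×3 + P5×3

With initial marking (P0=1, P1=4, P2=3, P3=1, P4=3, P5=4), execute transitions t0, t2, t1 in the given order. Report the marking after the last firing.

(P0=2, P1=1, P2=5, P3=2, P4=6, P5=2)

step 1: fire t0:  (P0=1, P1=4, P2=3, P3=1, P4=3, P5=4) → (P0=0, P1=4, P2=3, P3=4, P4=6, P5=4)
step 2: fire t2:  (P0=0, P1=4, P2=3, P3=4, P4=6, P5=4) → (P0=0, P1=1, P2=5, P3=2, P4=6, P5=4)
step 3: fire t1:  (P0=0, P1=1, P2=5, P3=2, P4=6, P5=4) → (P0=2, P1=1, P2=5, P3=2, P4=6, P5=2)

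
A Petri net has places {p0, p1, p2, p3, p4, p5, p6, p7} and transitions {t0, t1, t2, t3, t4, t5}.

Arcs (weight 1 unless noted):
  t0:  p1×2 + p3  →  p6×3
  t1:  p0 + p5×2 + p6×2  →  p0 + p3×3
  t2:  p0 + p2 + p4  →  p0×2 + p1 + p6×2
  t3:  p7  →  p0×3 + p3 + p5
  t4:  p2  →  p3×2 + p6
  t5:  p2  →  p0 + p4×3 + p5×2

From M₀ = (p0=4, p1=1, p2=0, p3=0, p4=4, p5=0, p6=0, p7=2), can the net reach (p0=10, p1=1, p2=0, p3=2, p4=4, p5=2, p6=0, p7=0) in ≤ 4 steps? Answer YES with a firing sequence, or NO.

YES — reachable via ⟨t3, t3⟩ (2 firings)

step 1: fire t3:  (p0=4, p1=1, p2=0, p3=0, p4=4, p5=0, p6=0, p7=2) → (p0=7, p1=1, p2=0, p3=1, p4=4, p5=1, p6=0, p7=1)
step 2: fire t3:  (p0=7, p1=1, p2=0, p3=1, p4=4, p5=1, p6=0, p7=1) → (p0=10, p1=1, p2=0, p3=2, p4=4, p5=2, p6=0, p7=0)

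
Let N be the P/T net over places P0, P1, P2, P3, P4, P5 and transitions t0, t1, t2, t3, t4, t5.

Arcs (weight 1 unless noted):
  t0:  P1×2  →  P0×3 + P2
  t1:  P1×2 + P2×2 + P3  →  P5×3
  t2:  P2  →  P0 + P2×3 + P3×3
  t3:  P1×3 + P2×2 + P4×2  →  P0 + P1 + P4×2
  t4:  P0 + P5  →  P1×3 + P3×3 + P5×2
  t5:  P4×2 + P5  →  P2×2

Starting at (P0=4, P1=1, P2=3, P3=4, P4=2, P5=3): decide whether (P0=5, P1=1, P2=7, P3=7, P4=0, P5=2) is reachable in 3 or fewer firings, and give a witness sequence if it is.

YES — reachable via ⟨t2, t5⟩ (2 firings)

step 1: fire t2:  (P0=4, P1=1, P2=3, P3=4, P4=2, P5=3) → (P0=5, P1=1, P2=5, P3=7, P4=2, P5=3)
step 2: fire t5:  (P0=5, P1=1, P2=5, P3=7, P4=2, P5=3) → (P0=5, P1=1, P2=7, P3=7, P4=0, P5=2)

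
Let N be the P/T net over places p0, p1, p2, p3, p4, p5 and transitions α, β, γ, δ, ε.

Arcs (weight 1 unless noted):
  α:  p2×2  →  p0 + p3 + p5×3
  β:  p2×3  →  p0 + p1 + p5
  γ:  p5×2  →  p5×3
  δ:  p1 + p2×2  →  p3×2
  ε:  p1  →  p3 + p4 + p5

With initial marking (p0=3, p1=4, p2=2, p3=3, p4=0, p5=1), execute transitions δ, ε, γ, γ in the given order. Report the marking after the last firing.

(p0=3, p1=2, p2=0, p3=6, p4=1, p5=4)

step 1: fire δ:  (p0=3, p1=4, p2=2, p3=3, p4=0, p5=1) → (p0=3, p1=3, p2=0, p3=5, p4=0, p5=1)
step 2: fire ε:  (p0=3, p1=3, p2=0, p3=5, p4=0, p5=1) → (p0=3, p1=2, p2=0, p3=6, p4=1, p5=2)
step 3: fire γ:  (p0=3, p1=2, p2=0, p3=6, p4=1, p5=2) → (p0=3, p1=2, p2=0, p3=6, p4=1, p5=3)
step 4: fire γ:  (p0=3, p1=2, p2=0, p3=6, p4=1, p5=3) → (p0=3, p1=2, p2=0, p3=6, p4=1, p5=4)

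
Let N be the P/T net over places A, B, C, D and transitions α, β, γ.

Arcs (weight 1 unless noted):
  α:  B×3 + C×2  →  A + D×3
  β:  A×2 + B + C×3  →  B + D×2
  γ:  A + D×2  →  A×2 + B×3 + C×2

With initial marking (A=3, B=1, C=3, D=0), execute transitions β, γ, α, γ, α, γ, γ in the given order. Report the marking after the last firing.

(A=7, B=7, C=4, D=0)

step 1: fire β:  (A=3, B=1, C=3, D=0) → (A=1, B=1, C=0, D=2)
step 2: fire γ:  (A=1, B=1, C=0, D=2) → (A=2, B=4, C=2, D=0)
step 3: fire α:  (A=2, B=4, C=2, D=0) → (A=3, B=1, C=0, D=3)
step 4: fire γ:  (A=3, B=1, C=0, D=3) → (A=4, B=4, C=2, D=1)
step 5: fire α:  (A=4, B=4, C=2, D=1) → (A=5, B=1, C=0, D=4)
step 6: fire γ:  (A=5, B=1, C=0, D=4) → (A=6, B=4, C=2, D=2)
step 7: fire γ:  (A=6, B=4, C=2, D=2) → (A=7, B=7, C=4, D=0)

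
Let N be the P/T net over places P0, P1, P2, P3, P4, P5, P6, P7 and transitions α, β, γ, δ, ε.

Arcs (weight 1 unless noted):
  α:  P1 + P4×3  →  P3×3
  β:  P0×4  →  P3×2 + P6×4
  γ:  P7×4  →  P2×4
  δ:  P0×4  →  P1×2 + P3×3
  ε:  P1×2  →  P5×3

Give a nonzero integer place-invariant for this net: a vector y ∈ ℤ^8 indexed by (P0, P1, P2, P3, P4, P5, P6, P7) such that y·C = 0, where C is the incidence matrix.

y = (P0:3, P1:-3, P2:0, P3:6, P4:7, P5:-2, P6:0, P7:0)

Incidence matrix C (rows=places, cols=transitions):
        α    β    γ    δ    ε
   P0   0   -4    0   -4    0
   P1  -1    0    0    2   -2
   P2   0    0    4    0    0
   P3   3    2    0    3    0
   P4  -3    0    0    0    0
   P5   0    0    0    0    3
   P6   0    4    0    0    0
   P7   0    0   -4    0    0

Candidate y = [3, -3, 0, 6, 7, -2, 0, 0]; check y·C column-wise:
  col α: 3·0 + -3·-1 + 6·3 + 7·-3 + -2·0 = 0
  col β: 3·-4 + -3·0 + 6·2 + 7·0 + -2·0 + 0·4 = 0
  col γ: 3·0 + -3·0 + 0·4 + 6·0 + 7·0 + -2·0 + 0·-4 = 0
  col δ: 3·-4 + -3·2 + 6·3 + 7·0 + -2·0 = 0
  col ε: 3·0 + -3·-2 + 6·0 + 7·0 + -2·3 = 0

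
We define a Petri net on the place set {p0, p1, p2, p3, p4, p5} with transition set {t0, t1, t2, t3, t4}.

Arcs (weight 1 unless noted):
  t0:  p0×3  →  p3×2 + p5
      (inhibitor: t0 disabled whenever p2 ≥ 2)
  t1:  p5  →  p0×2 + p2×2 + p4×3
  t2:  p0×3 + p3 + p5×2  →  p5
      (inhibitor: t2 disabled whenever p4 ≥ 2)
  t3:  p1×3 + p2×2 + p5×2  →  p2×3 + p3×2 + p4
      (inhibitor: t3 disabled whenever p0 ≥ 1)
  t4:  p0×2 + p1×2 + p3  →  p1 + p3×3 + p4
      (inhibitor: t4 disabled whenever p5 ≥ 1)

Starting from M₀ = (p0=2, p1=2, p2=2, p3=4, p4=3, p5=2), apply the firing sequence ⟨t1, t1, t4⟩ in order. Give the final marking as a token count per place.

(p0=4, p1=1, p2=6, p3=6, p4=10, p5=0)

step 1: fire t1:  (p0=2, p1=2, p2=2, p3=4, p4=3, p5=2) → (p0=4, p1=2, p2=4, p3=4, p4=6, p5=1)
step 2: fire t1:  (p0=4, p1=2, p2=4, p3=4, p4=6, p5=1) → (p0=6, p1=2, p2=6, p3=4, p4=9, p5=0)
step 3: fire t4:  (p0=6, p1=2, p2=6, p3=4, p4=9, p5=0) → (p0=4, p1=1, p2=6, p3=6, p4=10, p5=0)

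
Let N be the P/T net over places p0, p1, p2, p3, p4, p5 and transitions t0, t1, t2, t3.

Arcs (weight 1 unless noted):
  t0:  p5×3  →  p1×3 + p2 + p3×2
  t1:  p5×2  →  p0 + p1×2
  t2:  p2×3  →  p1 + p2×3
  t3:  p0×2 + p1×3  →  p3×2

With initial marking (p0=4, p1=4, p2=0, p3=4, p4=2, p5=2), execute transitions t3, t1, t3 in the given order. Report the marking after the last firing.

step 1: fire t3:  (p0=4, p1=4, p2=0, p3=4, p4=2, p5=2) → (p0=2, p1=1, p2=0, p3=6, p4=2, p5=2)
step 2: fire t1:  (p0=2, p1=1, p2=0, p3=6, p4=2, p5=2) → (p0=3, p1=3, p2=0, p3=6, p4=2, p5=0)
step 3: fire t3:  (p0=3, p1=3, p2=0, p3=6, p4=2, p5=0) → (p0=1, p1=0, p2=0, p3=8, p4=2, p5=0)

(p0=1, p1=0, p2=0, p3=8, p4=2, p5=0)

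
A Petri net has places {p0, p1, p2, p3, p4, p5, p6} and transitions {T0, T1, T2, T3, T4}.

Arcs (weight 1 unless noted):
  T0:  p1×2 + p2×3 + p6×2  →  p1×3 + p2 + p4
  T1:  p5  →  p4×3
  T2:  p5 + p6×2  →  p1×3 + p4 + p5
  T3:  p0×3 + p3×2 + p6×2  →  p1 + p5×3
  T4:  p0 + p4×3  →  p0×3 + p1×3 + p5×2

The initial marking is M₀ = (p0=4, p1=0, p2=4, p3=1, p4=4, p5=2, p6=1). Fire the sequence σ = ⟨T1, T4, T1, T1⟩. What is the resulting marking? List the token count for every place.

(p0=6, p1=3, p2=4, p3=1, p4=10, p5=1, p6=1)

step 1: fire T1:  (p0=4, p1=0, p2=4, p3=1, p4=4, p5=2, p6=1) → (p0=4, p1=0, p2=4, p3=1, p4=7, p5=1, p6=1)
step 2: fire T4:  (p0=4, p1=0, p2=4, p3=1, p4=7, p5=1, p6=1) → (p0=6, p1=3, p2=4, p3=1, p4=4, p5=3, p6=1)
step 3: fire T1:  (p0=6, p1=3, p2=4, p3=1, p4=4, p5=3, p6=1) → (p0=6, p1=3, p2=4, p3=1, p4=7, p5=2, p6=1)
step 4: fire T1:  (p0=6, p1=3, p2=4, p3=1, p4=7, p5=2, p6=1) → (p0=6, p1=3, p2=4, p3=1, p4=10, p5=1, p6=1)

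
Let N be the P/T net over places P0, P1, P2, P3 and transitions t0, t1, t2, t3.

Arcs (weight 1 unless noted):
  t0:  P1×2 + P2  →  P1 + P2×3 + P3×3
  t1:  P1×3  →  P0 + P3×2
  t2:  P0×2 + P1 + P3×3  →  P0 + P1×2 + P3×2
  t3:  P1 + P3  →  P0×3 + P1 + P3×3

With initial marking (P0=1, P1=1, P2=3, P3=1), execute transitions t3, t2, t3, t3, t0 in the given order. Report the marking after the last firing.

step 1: fire t3:  (P0=1, P1=1, P2=3, P3=1) → (P0=4, P1=1, P2=3, P3=3)
step 2: fire t2:  (P0=4, P1=1, P2=3, P3=3) → (P0=3, P1=2, P2=3, P3=2)
step 3: fire t3:  (P0=3, P1=2, P2=3, P3=2) → (P0=6, P1=2, P2=3, P3=4)
step 4: fire t3:  (P0=6, P1=2, P2=3, P3=4) → (P0=9, P1=2, P2=3, P3=6)
step 5: fire t0:  (P0=9, P1=2, P2=3, P3=6) → (P0=9, P1=1, P2=5, P3=9)

(P0=9, P1=1, P2=5, P3=9)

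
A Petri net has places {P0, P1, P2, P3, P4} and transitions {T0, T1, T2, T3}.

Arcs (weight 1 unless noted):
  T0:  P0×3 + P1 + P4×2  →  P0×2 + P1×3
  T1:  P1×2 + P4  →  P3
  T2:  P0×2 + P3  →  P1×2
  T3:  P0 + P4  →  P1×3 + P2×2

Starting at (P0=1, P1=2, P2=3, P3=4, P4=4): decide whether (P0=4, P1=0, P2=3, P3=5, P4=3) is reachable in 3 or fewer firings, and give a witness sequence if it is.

NO — not reachable within 3 firings

depth 0: 1 marking
depth 1: 3 markings reached so far
depth 2: 4 markings reached so far
depth 3: 5 markings reached so far
target is not among the 5 markings reachable within 3 steps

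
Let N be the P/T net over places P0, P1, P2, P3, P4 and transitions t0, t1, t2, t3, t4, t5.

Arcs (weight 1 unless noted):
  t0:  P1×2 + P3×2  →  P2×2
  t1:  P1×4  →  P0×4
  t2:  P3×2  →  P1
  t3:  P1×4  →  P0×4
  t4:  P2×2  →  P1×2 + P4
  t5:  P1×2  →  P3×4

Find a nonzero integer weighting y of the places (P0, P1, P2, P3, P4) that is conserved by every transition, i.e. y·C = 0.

y = (P0:2, P1:2, P2:3, P3:1, P4:2)

Incidence matrix C (rows=places, cols=transitions):
       t0   t1   t2   t3   t4   t5
   P0   0    4    0    4    0    0
   P1  -2   -4    1   -4    2   -2
   P2   2    0    0    0   -2    0
   P3  -2    0   -2    0    0    4
   P4   0    0    0    0    1    0

Candidate y = [2, 2, 3, 1, 2]; check y·C column-wise:
  col t0: 2·0 + 2·-2 + 3·2 + 1·-2 + 2·0 = 0
  col t1: 2·4 + 2·-4 + 3·0 + 1·0 + 2·0 = 0
  col t2: 2·0 + 2·1 + 3·0 + 1·-2 + 2·0 = 0
  col t3: 2·4 + 2·-4 + 3·0 + 1·0 + 2·0 = 0
  col t4: 2·0 + 2·2 + 3·-2 + 1·0 + 2·1 = 0
  col t5: 2·0 + 2·-2 + 3·0 + 1·4 + 2·0 = 0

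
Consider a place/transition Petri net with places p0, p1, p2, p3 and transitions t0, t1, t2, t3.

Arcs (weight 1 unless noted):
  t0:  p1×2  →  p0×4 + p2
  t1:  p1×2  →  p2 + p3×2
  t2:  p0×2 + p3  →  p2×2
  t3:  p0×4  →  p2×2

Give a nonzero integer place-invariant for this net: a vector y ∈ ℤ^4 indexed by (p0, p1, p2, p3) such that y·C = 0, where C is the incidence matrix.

Incidence matrix C (rows=places, cols=transitions):
       t0   t1   t2   t3
   p0   4    0   -2   -4
   p1  -2   -2    0    0
   p2   1    1    2    2
   p3   0    2   -1    0

Candidate y = [1, 3, 2, 2]; check y·C column-wise:
  col t0: 1·4 + 3·-2 + 2·1 + 2·0 = 0
  col t1: 1·0 + 3·-2 + 2·1 + 2·2 = 0
  col t2: 1·-2 + 3·0 + 2·2 + 2·-1 = 0
  col t3: 1·-4 + 3·0 + 2·2 + 2·0 = 0

y = (p0:1, p1:3, p2:2, p3:2)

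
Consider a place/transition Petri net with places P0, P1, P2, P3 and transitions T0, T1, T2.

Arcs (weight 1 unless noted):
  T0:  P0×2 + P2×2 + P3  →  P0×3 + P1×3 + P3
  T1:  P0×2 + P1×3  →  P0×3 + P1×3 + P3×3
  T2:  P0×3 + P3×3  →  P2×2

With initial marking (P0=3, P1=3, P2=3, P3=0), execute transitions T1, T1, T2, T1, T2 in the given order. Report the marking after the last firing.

(P0=0, P1=3, P2=7, P3=3)

step 1: fire T1:  (P0=3, P1=3, P2=3, P3=0) → (P0=4, P1=3, P2=3, P3=3)
step 2: fire T1:  (P0=4, P1=3, P2=3, P3=3) → (P0=5, P1=3, P2=3, P3=6)
step 3: fire T2:  (P0=5, P1=3, P2=3, P3=6) → (P0=2, P1=3, P2=5, P3=3)
step 4: fire T1:  (P0=2, P1=3, P2=5, P3=3) → (P0=3, P1=3, P2=5, P3=6)
step 5: fire T2:  (P0=3, P1=3, P2=5, P3=6) → (P0=0, P1=3, P2=7, P3=3)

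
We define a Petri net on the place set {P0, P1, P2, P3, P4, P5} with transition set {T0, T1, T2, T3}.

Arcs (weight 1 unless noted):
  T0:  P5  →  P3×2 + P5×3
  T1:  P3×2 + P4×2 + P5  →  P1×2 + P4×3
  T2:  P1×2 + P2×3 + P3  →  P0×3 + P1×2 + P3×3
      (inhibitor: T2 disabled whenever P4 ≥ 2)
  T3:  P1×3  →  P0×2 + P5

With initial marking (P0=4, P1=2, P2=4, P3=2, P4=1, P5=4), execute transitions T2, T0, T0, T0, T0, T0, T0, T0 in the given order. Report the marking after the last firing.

step 1: fire T2:  (P0=4, P1=2, P2=4, P3=2, P4=1, P5=4) → (P0=7, P1=2, P2=1, P3=4, P4=1, P5=4)
step 2: fire T0:  (P0=7, P1=2, P2=1, P3=4, P4=1, P5=4) → (P0=7, P1=2, P2=1, P3=6, P4=1, P5=6)
step 3: fire T0:  (P0=7, P1=2, P2=1, P3=6, P4=1, P5=6) → (P0=7, P1=2, P2=1, P3=8, P4=1, P5=8)
step 4: fire T0:  (P0=7, P1=2, P2=1, P3=8, P4=1, P5=8) → (P0=7, P1=2, P2=1, P3=10, P4=1, P5=10)
step 5: fire T0:  (P0=7, P1=2, P2=1, P3=10, P4=1, P5=10) → (P0=7, P1=2, P2=1, P3=12, P4=1, P5=12)
step 6: fire T0:  (P0=7, P1=2, P2=1, P3=12, P4=1, P5=12) → (P0=7, P1=2, P2=1, P3=14, P4=1, P5=14)
step 7: fire T0:  (P0=7, P1=2, P2=1, P3=14, P4=1, P5=14) → (P0=7, P1=2, P2=1, P3=16, P4=1, P5=16)
step 8: fire T0:  (P0=7, P1=2, P2=1, P3=16, P4=1, P5=16) → (P0=7, P1=2, P2=1, P3=18, P4=1, P5=18)

(P0=7, P1=2, P2=1, P3=18, P4=1, P5=18)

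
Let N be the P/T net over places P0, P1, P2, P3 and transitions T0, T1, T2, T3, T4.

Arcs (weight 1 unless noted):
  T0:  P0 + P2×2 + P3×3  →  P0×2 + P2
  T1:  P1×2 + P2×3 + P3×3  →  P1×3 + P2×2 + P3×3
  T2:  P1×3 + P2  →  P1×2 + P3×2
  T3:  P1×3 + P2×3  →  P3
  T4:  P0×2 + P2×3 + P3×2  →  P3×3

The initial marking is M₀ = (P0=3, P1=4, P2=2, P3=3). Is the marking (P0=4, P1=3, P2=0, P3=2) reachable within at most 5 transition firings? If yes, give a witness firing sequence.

YES — reachable via ⟨T0, T2⟩ (2 firings)

step 1: fire T0:  (P0=3, P1=4, P2=2, P3=3) → (P0=4, P1=4, P2=1, P3=0)
step 2: fire T2:  (P0=4, P1=4, P2=1, P3=0) → (P0=4, P1=3, P2=0, P3=2)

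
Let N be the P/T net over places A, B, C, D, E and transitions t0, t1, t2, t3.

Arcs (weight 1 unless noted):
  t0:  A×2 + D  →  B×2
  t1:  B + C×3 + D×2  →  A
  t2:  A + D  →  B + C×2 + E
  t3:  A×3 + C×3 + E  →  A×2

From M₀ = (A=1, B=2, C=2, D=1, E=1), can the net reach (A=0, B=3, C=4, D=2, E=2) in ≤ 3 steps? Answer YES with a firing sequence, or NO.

NO — not reachable within 3 firings

depth 0: 1 marking
depth 1: 2 markings reached so far
depth 2: 2 markings reached so far
(frontier empty at depth 2; search complete)
target is not among the 2 markings reachable within 3 steps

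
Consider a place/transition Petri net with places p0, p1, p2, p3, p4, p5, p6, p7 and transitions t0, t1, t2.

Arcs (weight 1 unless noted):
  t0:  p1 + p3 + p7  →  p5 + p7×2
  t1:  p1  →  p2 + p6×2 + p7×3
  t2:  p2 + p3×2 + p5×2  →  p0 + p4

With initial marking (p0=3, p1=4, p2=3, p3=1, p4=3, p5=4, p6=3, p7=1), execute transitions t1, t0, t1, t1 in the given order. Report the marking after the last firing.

(p0=3, p1=0, p2=6, p3=0, p4=3, p5=5, p6=9, p7=11)

step 1: fire t1:  (p0=3, p1=4, p2=3, p3=1, p4=3, p5=4, p6=3, p7=1) → (p0=3, p1=3, p2=4, p3=1, p4=3, p5=4, p6=5, p7=4)
step 2: fire t0:  (p0=3, p1=3, p2=4, p3=1, p4=3, p5=4, p6=5, p7=4) → (p0=3, p1=2, p2=4, p3=0, p4=3, p5=5, p6=5, p7=5)
step 3: fire t1:  (p0=3, p1=2, p2=4, p3=0, p4=3, p5=5, p6=5, p7=5) → (p0=3, p1=1, p2=5, p3=0, p4=3, p5=5, p6=7, p7=8)
step 4: fire t1:  (p0=3, p1=1, p2=5, p3=0, p4=3, p5=5, p6=7, p7=8) → (p0=3, p1=0, p2=6, p3=0, p4=3, p5=5, p6=9, p7=11)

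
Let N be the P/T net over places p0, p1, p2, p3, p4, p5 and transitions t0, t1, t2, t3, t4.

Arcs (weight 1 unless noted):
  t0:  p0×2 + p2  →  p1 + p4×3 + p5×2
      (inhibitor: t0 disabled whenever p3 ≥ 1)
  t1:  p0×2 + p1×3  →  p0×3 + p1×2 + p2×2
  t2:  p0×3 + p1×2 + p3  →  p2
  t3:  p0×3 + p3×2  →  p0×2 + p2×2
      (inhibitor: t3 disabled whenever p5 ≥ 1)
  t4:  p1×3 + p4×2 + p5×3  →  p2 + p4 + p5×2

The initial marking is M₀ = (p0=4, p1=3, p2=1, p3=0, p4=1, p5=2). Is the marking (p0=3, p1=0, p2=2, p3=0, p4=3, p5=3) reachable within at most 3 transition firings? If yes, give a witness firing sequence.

NO — not reachable within 3 firings

depth 0: 1 marking
depth 1: 3 markings reached so far
depth 2: 5 markings reached so far
depth 3: 9 markings reached so far
target is not among the 9 markings reachable within 3 steps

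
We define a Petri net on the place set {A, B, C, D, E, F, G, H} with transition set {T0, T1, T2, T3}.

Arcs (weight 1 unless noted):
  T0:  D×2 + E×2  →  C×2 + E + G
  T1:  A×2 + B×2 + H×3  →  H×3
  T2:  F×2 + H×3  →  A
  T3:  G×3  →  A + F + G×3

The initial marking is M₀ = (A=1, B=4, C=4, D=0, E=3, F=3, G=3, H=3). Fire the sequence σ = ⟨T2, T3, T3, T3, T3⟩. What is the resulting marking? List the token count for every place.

(A=6, B=4, C=4, D=0, E=3, F=5, G=3, H=0)

step 1: fire T2:  (A=1, B=4, C=4, D=0, E=3, F=3, G=3, H=3) → (A=2, B=4, C=4, D=0, E=3, F=1, G=3, H=0)
step 2: fire T3:  (A=2, B=4, C=4, D=0, E=3, F=1, G=3, H=0) → (A=3, B=4, C=4, D=0, E=3, F=2, G=3, H=0)
step 3: fire T3:  (A=3, B=4, C=4, D=0, E=3, F=2, G=3, H=0) → (A=4, B=4, C=4, D=0, E=3, F=3, G=3, H=0)
step 4: fire T3:  (A=4, B=4, C=4, D=0, E=3, F=3, G=3, H=0) → (A=5, B=4, C=4, D=0, E=3, F=4, G=3, H=0)
step 5: fire T3:  (A=5, B=4, C=4, D=0, E=3, F=4, G=3, H=0) → (A=6, B=4, C=4, D=0, E=3, F=5, G=3, H=0)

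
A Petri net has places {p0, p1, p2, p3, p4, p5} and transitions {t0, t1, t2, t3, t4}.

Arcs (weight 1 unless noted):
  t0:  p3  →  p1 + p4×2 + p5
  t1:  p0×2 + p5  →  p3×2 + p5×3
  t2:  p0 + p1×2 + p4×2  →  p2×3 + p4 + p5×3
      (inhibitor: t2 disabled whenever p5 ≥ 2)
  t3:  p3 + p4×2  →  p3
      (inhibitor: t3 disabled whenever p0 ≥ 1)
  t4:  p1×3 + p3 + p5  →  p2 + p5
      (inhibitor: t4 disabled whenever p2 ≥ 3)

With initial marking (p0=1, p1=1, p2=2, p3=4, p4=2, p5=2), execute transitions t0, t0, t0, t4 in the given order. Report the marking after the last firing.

step 1: fire t0:  (p0=1, p1=1, p2=2, p3=4, p4=2, p5=2) → (p0=1, p1=2, p2=2, p3=3, p4=4, p5=3)
step 2: fire t0:  (p0=1, p1=2, p2=2, p3=3, p4=4, p5=3) → (p0=1, p1=3, p2=2, p3=2, p4=6, p5=4)
step 3: fire t0:  (p0=1, p1=3, p2=2, p3=2, p4=6, p5=4) → (p0=1, p1=4, p2=2, p3=1, p4=8, p5=5)
step 4: fire t4:  (p0=1, p1=4, p2=2, p3=1, p4=8, p5=5) → (p0=1, p1=1, p2=3, p3=0, p4=8, p5=5)

(p0=1, p1=1, p2=3, p3=0, p4=8, p5=5)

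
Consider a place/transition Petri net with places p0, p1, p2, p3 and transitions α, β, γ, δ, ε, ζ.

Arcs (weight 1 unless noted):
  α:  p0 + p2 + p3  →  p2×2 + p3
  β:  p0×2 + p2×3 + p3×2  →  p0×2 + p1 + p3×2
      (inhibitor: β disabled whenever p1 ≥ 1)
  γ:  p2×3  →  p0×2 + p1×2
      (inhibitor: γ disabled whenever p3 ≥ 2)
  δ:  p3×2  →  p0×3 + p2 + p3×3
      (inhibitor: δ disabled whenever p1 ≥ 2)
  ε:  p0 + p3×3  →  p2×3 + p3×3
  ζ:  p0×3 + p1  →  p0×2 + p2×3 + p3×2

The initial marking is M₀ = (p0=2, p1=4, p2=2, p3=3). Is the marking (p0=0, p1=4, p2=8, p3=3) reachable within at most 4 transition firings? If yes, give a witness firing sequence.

step 1: fire ε:  (p0=2, p1=4, p2=2, p3=3) → (p0=1, p1=4, p2=5, p3=3)
step 2: fire ε:  (p0=1, p1=4, p2=5, p3=3) → (p0=0, p1=4, p2=8, p3=3)

YES — reachable via ⟨ε, ε⟩ (2 firings)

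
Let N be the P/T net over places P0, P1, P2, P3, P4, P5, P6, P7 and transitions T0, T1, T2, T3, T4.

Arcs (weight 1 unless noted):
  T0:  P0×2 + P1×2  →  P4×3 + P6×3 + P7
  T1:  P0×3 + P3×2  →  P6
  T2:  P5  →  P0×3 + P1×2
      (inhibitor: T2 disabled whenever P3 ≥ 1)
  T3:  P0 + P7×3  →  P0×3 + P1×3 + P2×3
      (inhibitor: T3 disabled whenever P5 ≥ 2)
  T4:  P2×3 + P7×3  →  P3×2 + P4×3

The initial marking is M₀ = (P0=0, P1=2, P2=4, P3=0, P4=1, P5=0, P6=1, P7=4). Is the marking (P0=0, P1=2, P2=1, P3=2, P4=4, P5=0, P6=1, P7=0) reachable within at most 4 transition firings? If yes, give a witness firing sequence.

NO — not reachable within 4 firings

depth 0: 1 marking
depth 1: 2 markings reached so far
depth 2: 2 markings reached so far
(frontier empty at depth 2; search complete)
target is not among the 2 markings reachable within 4 steps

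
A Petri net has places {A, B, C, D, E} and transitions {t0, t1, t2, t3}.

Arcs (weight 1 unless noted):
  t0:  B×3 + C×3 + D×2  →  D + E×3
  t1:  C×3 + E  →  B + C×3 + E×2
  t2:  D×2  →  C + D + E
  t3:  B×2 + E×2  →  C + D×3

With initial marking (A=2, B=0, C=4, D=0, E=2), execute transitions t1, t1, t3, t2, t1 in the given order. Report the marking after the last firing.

step 1: fire t1:  (A=2, B=0, C=4, D=0, E=2) → (A=2, B=1, C=4, D=0, E=3)
step 2: fire t1:  (A=2, B=1, C=4, D=0, E=3) → (A=2, B=2, C=4, D=0, E=4)
step 3: fire t3:  (A=2, B=2, C=4, D=0, E=4) → (A=2, B=0, C=5, D=3, E=2)
step 4: fire t2:  (A=2, B=0, C=5, D=3, E=2) → (A=2, B=0, C=6, D=2, E=3)
step 5: fire t1:  (A=2, B=0, C=6, D=2, E=3) → (A=2, B=1, C=6, D=2, E=4)

(A=2, B=1, C=6, D=2, E=4)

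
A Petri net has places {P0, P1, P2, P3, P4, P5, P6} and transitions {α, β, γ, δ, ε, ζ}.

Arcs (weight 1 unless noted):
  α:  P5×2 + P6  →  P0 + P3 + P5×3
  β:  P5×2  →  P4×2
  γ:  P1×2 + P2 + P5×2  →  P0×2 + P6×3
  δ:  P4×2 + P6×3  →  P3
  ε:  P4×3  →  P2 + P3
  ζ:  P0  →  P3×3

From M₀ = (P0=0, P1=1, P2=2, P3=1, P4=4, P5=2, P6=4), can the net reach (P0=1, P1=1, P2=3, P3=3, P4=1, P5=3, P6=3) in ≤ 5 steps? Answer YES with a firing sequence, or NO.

step 1: fire α:  (P0=0, P1=1, P2=2, P3=1, P4=4, P5=2, P6=4) → (P0=1, P1=1, P2=2, P3=2, P4=4, P5=3, P6=3)
step 2: fire ε:  (P0=1, P1=1, P2=2, P3=2, P4=4, P5=3, P6=3) → (P0=1, P1=1, P2=3, P3=3, P4=1, P5=3, P6=3)

YES — reachable via ⟨α, ε⟩ (2 firings)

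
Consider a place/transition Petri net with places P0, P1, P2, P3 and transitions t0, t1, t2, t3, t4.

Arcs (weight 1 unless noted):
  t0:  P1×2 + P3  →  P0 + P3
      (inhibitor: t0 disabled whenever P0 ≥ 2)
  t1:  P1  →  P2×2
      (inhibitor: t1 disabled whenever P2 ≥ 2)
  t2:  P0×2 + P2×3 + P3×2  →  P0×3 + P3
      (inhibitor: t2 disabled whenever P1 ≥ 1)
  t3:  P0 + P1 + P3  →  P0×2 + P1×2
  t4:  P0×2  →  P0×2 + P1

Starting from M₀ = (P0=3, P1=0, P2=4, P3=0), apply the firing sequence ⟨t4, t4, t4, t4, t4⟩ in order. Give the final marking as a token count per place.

step 1: fire t4:  (P0=3, P1=0, P2=4, P3=0) → (P0=3, P1=1, P2=4, P3=0)
step 2: fire t4:  (P0=3, P1=1, P2=4, P3=0) → (P0=3, P1=2, P2=4, P3=0)
step 3: fire t4:  (P0=3, P1=2, P2=4, P3=0) → (P0=3, P1=3, P2=4, P3=0)
step 4: fire t4:  (P0=3, P1=3, P2=4, P3=0) → (P0=3, P1=4, P2=4, P3=0)
step 5: fire t4:  (P0=3, P1=4, P2=4, P3=0) → (P0=3, P1=5, P2=4, P3=0)

(P0=3, P1=5, P2=4, P3=0)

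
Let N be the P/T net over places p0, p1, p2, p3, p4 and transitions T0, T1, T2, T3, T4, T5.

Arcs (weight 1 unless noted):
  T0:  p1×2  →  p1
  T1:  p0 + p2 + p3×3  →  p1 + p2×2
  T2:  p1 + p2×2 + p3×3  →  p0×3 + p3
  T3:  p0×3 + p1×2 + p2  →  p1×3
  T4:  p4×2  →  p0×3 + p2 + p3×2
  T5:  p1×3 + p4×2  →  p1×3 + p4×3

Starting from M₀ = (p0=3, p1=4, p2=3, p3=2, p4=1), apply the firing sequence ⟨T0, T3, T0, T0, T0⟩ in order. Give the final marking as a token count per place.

(p0=0, p1=1, p2=2, p3=2, p4=1)

step 1: fire T0:  (p0=3, p1=4, p2=3, p3=2, p4=1) → (p0=3, p1=3, p2=3, p3=2, p4=1)
step 2: fire T3:  (p0=3, p1=3, p2=3, p3=2, p4=1) → (p0=0, p1=4, p2=2, p3=2, p4=1)
step 3: fire T0:  (p0=0, p1=4, p2=2, p3=2, p4=1) → (p0=0, p1=3, p2=2, p3=2, p4=1)
step 4: fire T0:  (p0=0, p1=3, p2=2, p3=2, p4=1) → (p0=0, p1=2, p2=2, p3=2, p4=1)
step 5: fire T0:  (p0=0, p1=2, p2=2, p3=2, p4=1) → (p0=0, p1=1, p2=2, p3=2, p4=1)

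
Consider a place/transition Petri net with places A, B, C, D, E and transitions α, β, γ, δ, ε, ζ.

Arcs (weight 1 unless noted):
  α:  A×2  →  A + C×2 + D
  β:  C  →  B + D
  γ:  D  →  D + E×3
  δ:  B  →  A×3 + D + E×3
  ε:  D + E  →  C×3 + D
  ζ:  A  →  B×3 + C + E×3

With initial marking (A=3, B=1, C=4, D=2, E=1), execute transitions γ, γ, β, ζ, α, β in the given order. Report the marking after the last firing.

(A=1, B=6, C=5, D=5, E=10)

step 1: fire γ:  (A=3, B=1, C=4, D=2, E=1) → (A=3, B=1, C=4, D=2, E=4)
step 2: fire γ:  (A=3, B=1, C=4, D=2, E=4) → (A=3, B=1, C=4, D=2, E=7)
step 3: fire β:  (A=3, B=1, C=4, D=2, E=7) → (A=3, B=2, C=3, D=3, E=7)
step 4: fire ζ:  (A=3, B=2, C=3, D=3, E=7) → (A=2, B=5, C=4, D=3, E=10)
step 5: fire α:  (A=2, B=5, C=4, D=3, E=10) → (A=1, B=5, C=6, D=4, E=10)
step 6: fire β:  (A=1, B=5, C=6, D=4, E=10) → (A=1, B=6, C=5, D=5, E=10)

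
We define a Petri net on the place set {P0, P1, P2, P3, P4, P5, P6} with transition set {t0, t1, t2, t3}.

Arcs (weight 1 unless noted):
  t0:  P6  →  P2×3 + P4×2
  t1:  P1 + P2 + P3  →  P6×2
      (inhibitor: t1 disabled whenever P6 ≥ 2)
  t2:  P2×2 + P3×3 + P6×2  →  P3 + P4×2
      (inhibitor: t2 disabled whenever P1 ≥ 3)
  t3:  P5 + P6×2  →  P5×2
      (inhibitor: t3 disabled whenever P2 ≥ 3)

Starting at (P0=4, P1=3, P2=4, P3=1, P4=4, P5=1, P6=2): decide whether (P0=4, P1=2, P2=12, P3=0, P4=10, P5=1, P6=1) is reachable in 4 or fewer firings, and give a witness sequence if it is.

YES — reachable via ⟨t0, t0, t1, t0⟩ (4 firings)

step 1: fire t0:  (P0=4, P1=3, P2=4, P3=1, P4=4, P5=1, P6=2) → (P0=4, P1=3, P2=7, P3=1, P4=6, P5=1, P6=1)
step 2: fire t0:  (P0=4, P1=3, P2=7, P3=1, P4=6, P5=1, P6=1) → (P0=4, P1=3, P2=10, P3=1, P4=8, P5=1, P6=0)
step 3: fire t1:  (P0=4, P1=3, P2=10, P3=1, P4=8, P5=1, P6=0) → (P0=4, P1=2, P2=9, P3=0, P4=8, P5=1, P6=2)
step 4: fire t0:  (P0=4, P1=2, P2=9, P3=0, P4=8, P5=1, P6=2) → (P0=4, P1=2, P2=12, P3=0, P4=10, P5=1, P6=1)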